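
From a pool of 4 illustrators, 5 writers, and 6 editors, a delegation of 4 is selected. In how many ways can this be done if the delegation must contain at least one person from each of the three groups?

Total 4-person selections from all 15: C(15,4) = 1365.
Subtract selections that omit an entire group: no illustrators → C(11,4) = 330; no writers → C(10,4) = 210; no editors → C(9,4) = 126.
Add back selections omitting two groups (i.e. drawn from a single group): C(4,4) + C(5,4) + C(6,4) = 21.
By inclusion–exclusion: 1365 − 666 + 21 = 720.

720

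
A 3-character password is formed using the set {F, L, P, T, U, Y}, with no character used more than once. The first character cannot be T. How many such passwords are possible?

100

The first character has 6−1 = 5 choices (anything except T).
The remaining 2 characters are filled from the other 5 symbols without repetition: 5 × 4 = 20.
Total: 5 × 20 = 100.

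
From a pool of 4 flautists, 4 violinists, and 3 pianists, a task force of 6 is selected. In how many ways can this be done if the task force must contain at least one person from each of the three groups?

420

Unrestricted: C(11,6) = 462 ways to pick any 6 of the 11.
Selections missing a whole group: no flautists → C(7,6) = 7; no violinists → C(7,6) = 7; no pianists → C(8,6) = 28.
Add back selections omitting two groups (i.e. drawn from a single group): C(4,6) + C(4,6) + C(3,6) = 0.
By inclusion–exclusion: 462 − 42 + 0 = 420.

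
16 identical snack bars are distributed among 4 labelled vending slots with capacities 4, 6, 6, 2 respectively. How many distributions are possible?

10

Ignoring the caps, the number of non-negative solutions to x_1+…+x_4 = 16 is C(19,3) = 969.
Subtract solutions that violate a single cap (substitute x_i' = x_i − (cap_i+1)): x_1 ≥ 5 gives C(14,3) = 364; x_2 ≥ 7 gives C(12,3) = 220; x_3 ≥ 7 gives C(12,3) = 220; x_4 ≥ 3 gives C(16,3) = 560. Together 1364.
Add back pairs where two caps are both exceeded: 35 + 35 + 165 + 10 + 84 + 84 = 413.
Subtract triples: 0 + 4 + 4 + 0 = 8.
By inclusion–exclusion the count is 969 − 1364 + 413 − 8 = 10.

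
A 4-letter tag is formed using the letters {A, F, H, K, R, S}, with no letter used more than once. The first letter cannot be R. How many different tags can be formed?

The first letter has 6−1 = 5 choices (anything except R).
The remaining 3 letters are filled from the other 5 symbols without repetition: 5 × 4 × 3 = 60.
Total: 5 × 60 = 300.

300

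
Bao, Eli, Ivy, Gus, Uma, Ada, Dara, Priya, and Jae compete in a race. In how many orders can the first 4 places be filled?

This is an ordered selection of 4 from 9: P(9,4).
That gives 9 × 8 × 7 × 6 = 3024.

3024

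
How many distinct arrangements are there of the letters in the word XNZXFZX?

420

The 7 letters of XNZXFZX have repeats: X appearing 3 times and Z appearing twice.
The number of distinct arrangements is 7!/(3!·2!) = 5040/12 = 420.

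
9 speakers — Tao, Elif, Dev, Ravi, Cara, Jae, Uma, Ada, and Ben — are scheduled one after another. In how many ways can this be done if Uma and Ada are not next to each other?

282240

There are 9! = 362880 arrangements in all. If Uma and Ada are adjacent, merging them into one block gives 2·(8)! = 80640 arrangements.
So 362880 − 80640 = 282240 arrangements keep them apart.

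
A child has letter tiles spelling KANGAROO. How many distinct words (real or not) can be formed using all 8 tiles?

10080

KANGAROO has 8 letters with A appearing twice and O appearing twice.
Dividing 8! = 40320 by 2!·2! = 4 for the repeated letters gives 10080.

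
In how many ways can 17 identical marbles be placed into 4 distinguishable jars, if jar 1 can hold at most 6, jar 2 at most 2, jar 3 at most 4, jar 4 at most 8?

By stars and bars, unrestricted non-negative solutions to x_1+…+x_4 = 17 number C(17+3,3) = 1140.
Subtract solutions that violate a single cap (substitute x_i' = x_i − (cap_i+1)): x_1 ≥ 7 gives C(13,3) = 286; x_2 ≥ 3 gives C(17,3) = 680; x_3 ≥ 5 gives C(15,3) = 455; x_4 ≥ 9 gives C(11,3) = 165. Together 1586.
Add back pairs where two caps are both exceeded: 120 + 56 + 4 + 220 + 56 + 20 = 476.
Subtract triples: 10 + 0 + 0 + 1 = 11.
By inclusion–exclusion the count is 1140 − 1586 + 476 − 11 = 19.

19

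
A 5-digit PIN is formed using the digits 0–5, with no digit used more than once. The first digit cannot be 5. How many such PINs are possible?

600

The first digit has 6−1 = 5 choices (anything except 5).
The remaining 4 digits are filled from the other 5 symbols without repetition: 5 × 4 × 3 × 2 = 120.
Total: 5 × 120 = 600.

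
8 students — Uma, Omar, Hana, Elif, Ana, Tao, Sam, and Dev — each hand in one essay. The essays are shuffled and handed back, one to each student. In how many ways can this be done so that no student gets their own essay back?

14833

Let Aᵢ be the assignments in which student i gets their own essay. We want the size of the complement of A₁∪…∪A_8.
By inclusion–exclusion this is Σ_{j=0}^{8} (−1)^j C(8,j)·(8−j)!.
Computing: 40320 − 40320 + 20160 − 6720 + 1680 − 336 + 56 − 8 + 1 = 14833.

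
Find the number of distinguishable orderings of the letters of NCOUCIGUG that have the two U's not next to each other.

35280

There are 9!/(2!·2!·2!) = 45360 arrangements of NCOUCIGUG in total.
If the two U's are adjacent, glue them into one block, leaving 8 items to arrange: (8)!/(2!·2!) = 10080 ways.
Subtracting, 45360 − 10080 = 35280 arrangements keep the U's apart.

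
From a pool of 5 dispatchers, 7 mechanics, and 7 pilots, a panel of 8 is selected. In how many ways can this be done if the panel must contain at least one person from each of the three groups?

Unrestricted: C(19,8) = 75582 ways to pick any 8 of the 19.
Subtract selections that omit an entire group: no dispatchers → C(14,8) = 3003; no mechanics → C(12,8) = 495; no pilots → C(12,8) = 495.
Add back selections omitting two groups (i.e. drawn from a single group): C(5,8) + C(7,8) + C(7,8) = 0.
By inclusion–exclusion: 75582 − 3993 + 0 = 71589.

71589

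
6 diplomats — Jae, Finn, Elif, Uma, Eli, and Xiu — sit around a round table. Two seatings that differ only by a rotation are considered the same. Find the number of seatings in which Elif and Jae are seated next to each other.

Glue Elif and Jae into a block (2 internal orders). Seating 5 units around a circle gives (4)! arrangements.
So 2 × (4)! = 2 × 24 = 48.

48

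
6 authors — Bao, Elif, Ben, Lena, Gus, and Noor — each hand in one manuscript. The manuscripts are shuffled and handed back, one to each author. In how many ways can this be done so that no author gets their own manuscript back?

Let Aᵢ be the assignments in which author i gets their own manuscript. We want the size of the complement of A₁∪…∪A_6.
By inclusion–exclusion this is Σ_{j=0}^{6} (−1)^j C(6,j)·(6−j)!.
Computing: 720 − 720 + 360 − 120 + 30 − 6 + 1 = 265.

265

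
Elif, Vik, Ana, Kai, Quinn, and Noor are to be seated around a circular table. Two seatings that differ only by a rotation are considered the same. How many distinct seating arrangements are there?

120

Around a circle, 6 distinct people have 6!/6 = (5)! = 120 rotationally distinct seatings.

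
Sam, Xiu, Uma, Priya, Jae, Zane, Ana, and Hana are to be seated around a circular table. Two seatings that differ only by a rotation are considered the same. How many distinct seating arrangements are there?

5040

Fix one person's seat to break rotational symmetry; the remaining 7 people can be arranged in (7)! = 5040 ways.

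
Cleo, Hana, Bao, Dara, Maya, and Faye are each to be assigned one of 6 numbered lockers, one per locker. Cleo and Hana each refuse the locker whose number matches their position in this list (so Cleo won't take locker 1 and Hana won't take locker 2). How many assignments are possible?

Let Aᵢ (for i ∈ {1, 2}) be the placements that put person i in their forbidden locker. Any j of these fix j positions, leaving (6−j)! ways to fill the rest, and there are C(2,j) ways to pick which j.
By inclusion–exclusion, the number of valid placements is Σ_{j=0}^{2} (−1)^j C(2,j)·(6−j)!.
Computing: 720 − 240 + 24 = 504.

504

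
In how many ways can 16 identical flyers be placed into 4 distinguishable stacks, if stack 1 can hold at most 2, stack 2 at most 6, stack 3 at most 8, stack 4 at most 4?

31

By stars and bars, unrestricted non-negative solutions to x_1+…+x_4 = 16 number C(16+3,3) = 969.
Subtract solutions that violate a single cap (substitute x_i' = x_i − (cap_i+1)): x_1 ≥ 3 gives C(16,3) = 560; x_2 ≥ 7 gives C(12,3) = 220; x_3 ≥ 9 gives C(10,3) = 120; x_4 ≥ 5 gives C(14,3) = 364. Together 1264.
Add back pairs where two caps are both exceeded: 84 + 35 + 165 + 1 + 35 + 10 = 330.
Subtract triples: 0 + 4 + 0 + 0 = 4.
By inclusion–exclusion the count is 969 − 1264 + 330 − 4 = 31.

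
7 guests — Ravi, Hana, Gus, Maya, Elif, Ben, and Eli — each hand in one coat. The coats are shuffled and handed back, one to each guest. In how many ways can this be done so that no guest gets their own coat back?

Count assignments avoiding every fixed point. For any j of the 7 guests fixed to their own coat, the other 7−j can be arranged in (7−j)! ways.
By inclusion–exclusion this is Σ_{j=0}^{7} (−1)^j C(7,j)·(7−j)!.
Computing: 5040 − 5040 + 2520 − 840 + 210 − 42 + 7 − 1 = 1854.

1854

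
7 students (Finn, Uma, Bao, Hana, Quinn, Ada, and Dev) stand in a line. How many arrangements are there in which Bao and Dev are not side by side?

3600

Of the 7! = 5040 arrangements, those with Bao and Dev adjacent number 2 × 6! = 1440 (treat the pair as a block with 2 internal orders).
So 5040 − 1440 = 3600 arrangements keep them apart.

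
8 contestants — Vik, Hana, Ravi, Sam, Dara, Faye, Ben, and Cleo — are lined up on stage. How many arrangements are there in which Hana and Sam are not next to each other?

Of the 8! = 40320 arrangements, those with Hana and Sam adjacent number 2 × 7! = 10080 (treat the pair as a block with 2 internal orders).
Complementary counting: 40320 − 10080 = 30240.

30240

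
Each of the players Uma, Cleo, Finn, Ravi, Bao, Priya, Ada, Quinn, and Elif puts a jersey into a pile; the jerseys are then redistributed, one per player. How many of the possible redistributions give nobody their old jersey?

Let Aᵢ be the assignments in which player i gets their old jersey. We want the size of the complement of A₁∪…∪A_9.
By inclusion–exclusion this is Σ_{j=0}^{9} (−1)^j C(9,j)·(9−j)!.
Computing: 362880 − 362880 + 181440 − 60480 + 15120 − 3024 + 504 − 72 + 9 − 1 = 133496.

133496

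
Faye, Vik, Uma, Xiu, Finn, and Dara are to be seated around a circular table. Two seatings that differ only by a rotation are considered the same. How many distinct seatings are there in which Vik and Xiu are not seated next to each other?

Without the restriction there are (5)! = 120 seatings.
Those with Vik next to Xiu: fuse the pair into one unit and seat 5 units around a circle — 2·(4)! = 48.
Subtracting, 120 − 48 = 72.

72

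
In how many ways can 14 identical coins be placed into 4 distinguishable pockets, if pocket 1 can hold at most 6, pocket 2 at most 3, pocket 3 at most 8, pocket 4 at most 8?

190

By stars and bars, unrestricted non-negative solutions to x_1+…+x_4 = 14 number C(14+3,3) = 680.
Subtract solutions that violate a single cap (substitute x_i' = x_i − (cap_i+1)): x_1 ≥ 7 gives C(10,3) = 120; x_2 ≥ 4 gives C(13,3) = 286; x_3 ≥ 9 gives C(8,3) = 56; x_4 ≥ 9 gives C(8,3) = 56. Together 518.
Add back pairs where two caps are both exceeded: 20 + 0 + 0 + 4 + 4 + 0 = 28.
By inclusion–exclusion the count is 680 − 518 + 28 = 190.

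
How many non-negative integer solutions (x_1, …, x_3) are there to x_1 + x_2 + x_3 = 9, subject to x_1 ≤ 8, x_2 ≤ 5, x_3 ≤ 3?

23

Ignoring the caps, the number of non-negative solutions to x_1+…+x_3 = 9 is C(11,2) = 55.
Subtract solutions that violate a single cap (substitute x_i' = x_i − (cap_i+1)): x_1 ≥ 9 gives C(2,2) = 1; x_2 ≥ 6 gives C(5,2) = 10; x_3 ≥ 4 gives C(7,2) = 21. Together 32.
No two caps can be exceeded simultaneously, so the pair terms are all 0.
By inclusion–exclusion the count is 55 − 32 + 0 = 23.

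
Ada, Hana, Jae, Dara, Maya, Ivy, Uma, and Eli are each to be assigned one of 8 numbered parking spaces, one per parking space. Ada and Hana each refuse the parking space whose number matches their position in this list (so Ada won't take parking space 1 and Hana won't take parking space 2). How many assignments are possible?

30960

Let Aᵢ (for i ∈ {1, 2}) be the placements that put person i in their forbidden parking space. Any j of these fix j positions, leaving (8−j)! ways to fill the rest, and there are C(2,j) ways to pick which j.
By inclusion–exclusion, the number of valid placements is Σ_{j=0}^{2} (−1)^j C(2,j)·(8−j)!.
Computing: 40320 − 10080 + 720 = 30960.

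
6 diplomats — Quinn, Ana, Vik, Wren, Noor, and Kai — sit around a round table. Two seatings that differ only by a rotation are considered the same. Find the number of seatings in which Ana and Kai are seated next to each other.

48

Treat {Ana, Kai} as one unit (2 internal orders) and seat the resulting 5 units around the table: (4)! circular arrangements.
So 2 × (4)! = 2 × 24 = 48.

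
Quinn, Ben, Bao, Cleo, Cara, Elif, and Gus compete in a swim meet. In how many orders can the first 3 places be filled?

This is an ordered selection of 3 from 7: P(7,3).
That gives 7 × 6 × 5 = 210.

210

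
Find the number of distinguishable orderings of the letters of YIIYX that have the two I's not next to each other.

18

Total arrangements of YIIYX: 5!/(2!·2!) = 30.
Arrangements with the I's together: treat II as one letter, giving (4)!/(2!) = 12.
Subtracting, 30 − 12 = 18 arrangements keep the I's apart.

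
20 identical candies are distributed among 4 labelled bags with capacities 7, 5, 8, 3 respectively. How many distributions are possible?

20

By stars and bars, unrestricted non-negative solutions to x_1+…+x_4 = 20 number C(20+3,3) = 1771.
Subtract solutions that violate a single cap (substitute x_i' = x_i − (cap_i+1)): x_1 ≥ 8 gives C(15,3) = 455; x_2 ≥ 6 gives C(17,3) = 680; x_3 ≥ 9 gives C(14,3) = 364; x_4 ≥ 4 gives C(19,3) = 969. Together 2468.
Add back pairs where two caps are both exceeded: 84 + 20 + 165 + 56 + 286 + 120 = 731.
Subtract triples: 0 + 10 + 0 + 4 = 14.
By inclusion–exclusion the count is 1771 − 2468 + 731 − 14 = 20.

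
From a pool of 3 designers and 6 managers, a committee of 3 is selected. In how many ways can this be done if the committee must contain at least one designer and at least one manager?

Unrestricted: C(9,3) = 84 ways to pick any 3 of the 9.
Selections missing a whole group: no designers → C(6,3) = 20; no managers → C(3,3) = 1.
Both groups omitted at once is impossible, so 84 − 21 = 63.

63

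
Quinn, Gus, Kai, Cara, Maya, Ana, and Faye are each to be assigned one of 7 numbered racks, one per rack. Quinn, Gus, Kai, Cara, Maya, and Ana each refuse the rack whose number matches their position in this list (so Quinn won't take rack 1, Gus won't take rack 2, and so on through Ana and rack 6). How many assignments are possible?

Let Aᵢ (for 1 ≤ i ≤ 6) be the placements that put person i in their forbidden rack. Any j of these fix j positions, leaving (7−j)! ways to fill the rest, and there are C(6,j) ways to pick which j.
By inclusion–exclusion, the number of valid placements is Σ_{j=0}^{6} (−1)^j C(6,j)·(7−j)!.
Computing: 5040 − 4320 + 1800 − 480 + 90 − 12 + 1 = 2119.

2119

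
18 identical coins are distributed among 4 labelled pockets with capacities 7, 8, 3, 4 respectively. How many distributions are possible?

34

By stars and bars, unrestricted non-negative solutions to x_1+…+x_4 = 18 number C(18+3,3) = 1330.
Subtract solutions that violate a single cap (substitute x_i' = x_i − (cap_i+1)): x_1 ≥ 8 gives C(13,3) = 286; x_2 ≥ 9 gives C(12,3) = 220; x_3 ≥ 4 gives C(17,3) = 680; x_4 ≥ 5 gives C(16,3) = 560. Together 1746.
Add back pairs where two caps are both exceeded: 4 + 84 + 56 + 56 + 35 + 220 = 455.
Subtract triples: 0 + 0 + 4 + 1 = 5.
By inclusion–exclusion the count is 1330 − 1746 + 455 − 5 = 34.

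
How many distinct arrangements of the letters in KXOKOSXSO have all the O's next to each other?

Treat the 3 copies of O as a single block. The multiset to arrange is then {OOO, K, K, S, S, X, X}, 7 items in all.
That gives (7)!/(2!·2!·2!) = 630 arrangements.

630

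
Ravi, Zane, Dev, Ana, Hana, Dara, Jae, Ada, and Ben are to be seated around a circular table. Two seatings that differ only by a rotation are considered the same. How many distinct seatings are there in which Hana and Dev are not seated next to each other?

All circular seatings of 9 people number (8)! = 40320.
Those with Hana next to Dev: fuse the pair into one unit and seat 8 units around a circle — 2·(7)! = 10080.
Subtracting, 40320 − 10080 = 30240.

30240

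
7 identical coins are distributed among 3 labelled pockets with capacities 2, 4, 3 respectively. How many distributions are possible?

6

Ignoring the caps, the number of non-negative solutions to x_1+…+x_3 = 7 is C(9,2) = 36.
Subtract solutions that violate a single cap (substitute x_i' = x_i − (cap_i+1)): x_1 ≥ 3 gives C(6,2) = 15; x_2 ≥ 5 gives C(4,2) = 6; x_3 ≥ 4 gives C(5,2) = 10. Together 31.
Add back pairs where two caps are both exceeded: 0 + 1 + 0 = 1.
By inclusion–exclusion the count is 36 − 31 + 1 = 6.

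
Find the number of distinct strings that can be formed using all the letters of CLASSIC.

1260

The 7 letters of CLASSIC have repeats: C appearing twice and S appearing twice.
So there are 7! / (2!·2!) = 1260 distinguishable arrangements.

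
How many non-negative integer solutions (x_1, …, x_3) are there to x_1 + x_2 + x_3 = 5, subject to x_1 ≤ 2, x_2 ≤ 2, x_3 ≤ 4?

Ignoring the caps, the number of non-negative solutions to x_1+…+x_3 = 5 is C(7,2) = 21.
Subtract solutions that violate a single cap (substitute x_i' = x_i − (cap_i+1)): x_1 ≥ 3 gives C(4,2) = 6; x_2 ≥ 3 gives C(4,2) = 6; x_3 ≥ 5 gives C(2,2) = 1. Together 13.
No two caps can be exceeded simultaneously, so the pair terms are all 0.
By inclusion–exclusion the count is 21 − 13 + 0 = 8.

8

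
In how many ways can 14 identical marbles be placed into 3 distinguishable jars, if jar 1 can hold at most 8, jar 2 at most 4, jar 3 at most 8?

25

Ignoring the caps, the number of non-negative solutions to x_1+…+x_3 = 14 is C(16,2) = 120.
Subtract solutions that violate a single cap (substitute x_i' = x_i − (cap_i+1)): x_1 ≥ 9 gives C(7,2) = 21; x_2 ≥ 5 gives C(11,2) = 55; x_3 ≥ 9 gives C(7,2) = 21. Together 97.
Add back pairs where two caps are both exceeded: 1 + 0 + 1 = 2.
By inclusion–exclusion the count is 120 − 97 + 2 = 25.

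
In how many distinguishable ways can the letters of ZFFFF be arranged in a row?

The 5 letters of ZFFFF have repeats: F appearing 4 times.
Dividing 5! = 120 by 4! = 24 for the repeated letters gives 5.

5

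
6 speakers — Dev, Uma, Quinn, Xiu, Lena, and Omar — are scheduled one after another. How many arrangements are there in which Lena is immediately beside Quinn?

Place the 4 others and the Lena-Quinn pair as 5 objects in a line; the pair has 2 internal arrangements.
So the count is 2·(5)! = 240.

240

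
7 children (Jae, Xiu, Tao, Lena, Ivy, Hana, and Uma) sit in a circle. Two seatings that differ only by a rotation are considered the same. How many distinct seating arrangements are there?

Around a circle, 7 distinct people have 7!/7 = (6)! = 720 rotationally distinct seatings.

720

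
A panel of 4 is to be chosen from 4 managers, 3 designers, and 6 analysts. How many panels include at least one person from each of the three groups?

With no constraint there are C(13,4) = 715 possible selections.
Selections missing a whole group: no managers → C(9,4) = 126; no designers → C(10,4) = 210; no analysts → C(7,4) = 35.
Add back selections omitting two groups (i.e. drawn from a single group): C(4,4) + C(3,4) + C(6,4) = 16.
By inclusion–exclusion: 715 − 371 + 16 = 360.

360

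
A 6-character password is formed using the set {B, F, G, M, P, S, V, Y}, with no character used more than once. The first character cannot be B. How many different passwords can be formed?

17640

The first character has 8−1 = 7 choices (anything except B).
The remaining 5 characters are filled from the other 7 symbols without repetition: 7 × 6 × 5 × 4 × 3 = 2520.
Total: 7 × 2520 = 17640.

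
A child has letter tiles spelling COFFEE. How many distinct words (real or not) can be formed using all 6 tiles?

Letter multiplicities in COFFEE: C×1, E×2, F×2, O×1.
Dividing 6! = 720 by 2!·2! = 4 for the repeated letters gives 180.

180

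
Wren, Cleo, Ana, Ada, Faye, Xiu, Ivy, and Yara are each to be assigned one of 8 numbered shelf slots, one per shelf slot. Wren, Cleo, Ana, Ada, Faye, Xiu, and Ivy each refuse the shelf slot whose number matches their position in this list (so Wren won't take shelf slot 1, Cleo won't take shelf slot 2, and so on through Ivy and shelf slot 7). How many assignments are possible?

Let Aᵢ (for 1 ≤ i ≤ 7) be the placements that put person i in their forbidden shelf slot. Any j of these fix j positions, leaving (8−j)! ways to fill the rest, and there are C(7,j) ways to pick which j.
By inclusion–exclusion, the number of valid placements is Σ_{j=0}^{7} (−1)^j C(7,j)·(8−j)!.
Computing: 40320 − 35280 + 15120 − 4200 + 840 − 126 + 14 − 1 = 16687.

16687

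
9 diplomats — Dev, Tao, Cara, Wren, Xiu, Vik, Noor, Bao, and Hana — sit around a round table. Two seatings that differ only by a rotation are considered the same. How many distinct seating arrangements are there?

40320

Seat Dev anywhere (absorbing the rotational symmetry), then permute the other 8: (8)! = 40320.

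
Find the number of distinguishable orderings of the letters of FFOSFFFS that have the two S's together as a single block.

Treat the 2 copies of S as a single block. The multiset to arrange is then {SS, F, F, F, F, F, O}, 7 items in all.
That gives (7)!/(5!) = 42 arrangements.

42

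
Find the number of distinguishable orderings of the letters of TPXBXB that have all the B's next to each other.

60

Treat the 2 copies of B as a single block. The multiset to arrange is then {BB, P, T, X, X}, 5 items in all.
That gives (5)!/(2!) = 60 arrangements.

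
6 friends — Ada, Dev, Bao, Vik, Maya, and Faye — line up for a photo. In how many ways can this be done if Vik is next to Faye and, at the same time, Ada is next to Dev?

Treat {Vik,Faye} as one block (2 orders) and {Ada,Dev} as another (2 orders).
That leaves 4 units to arrange: 2 × 2 × 4! = 4 × 24 = 96.

96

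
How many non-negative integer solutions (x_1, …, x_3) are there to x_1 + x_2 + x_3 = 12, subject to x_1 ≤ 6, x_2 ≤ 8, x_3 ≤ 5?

Without the upper bounds there are C(14,2) = 91 ways to split 12 among 3 variables.
Subtract solutions that violate a single cap (substitute x_i' = x_i − (cap_i+1)): x_1 ≥ 7 gives C(7,2) = 21; x_2 ≥ 9 gives C(5,2) = 10; x_3 ≥ 6 gives C(8,2) = 28. Together 59.
No two caps can be exceeded simultaneously, so the pair terms are all 0.
By inclusion–exclusion the count is 91 − 59 + 0 = 32.

32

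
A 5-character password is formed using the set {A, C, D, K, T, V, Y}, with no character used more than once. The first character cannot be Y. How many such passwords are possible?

The first character has 7−1 = 6 choices (anything except Y).
The remaining 4 characters are filled from the other 6 symbols without repetition: 6 × 5 × 4 × 3 = 360.
Total: 6 × 360 = 2160.

2160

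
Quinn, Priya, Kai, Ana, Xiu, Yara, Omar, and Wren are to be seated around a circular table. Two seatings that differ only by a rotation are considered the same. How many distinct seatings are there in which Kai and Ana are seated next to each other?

1440

Treat {Kai, Ana} as one unit (2 internal orders) and seat the resulting 7 units around the table: (6)! circular arrangements.
So 2 × (6)! = 2 × 720 = 1440.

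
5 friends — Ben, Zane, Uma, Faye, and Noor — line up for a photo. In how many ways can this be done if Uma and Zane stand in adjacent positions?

Glue Uma and Zane into one block (2 internal orders), leaving 4 units to arrange in a row.
So the count is 2·(4)! = 48.

48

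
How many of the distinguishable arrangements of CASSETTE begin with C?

630

Fix C in the first position and arrange the remaining 7 letters.
Those 7 letters have E appearing twice, S appearing twice, and T appearing twice, giving (7)!/(2!·2!·2!) = 630.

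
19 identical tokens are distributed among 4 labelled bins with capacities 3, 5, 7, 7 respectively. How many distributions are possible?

20

Without the upper bounds there are C(22,3) = 1540 ways to split 19 among 4 bins.
Subtract solutions that violate a single cap (substitute x_i' = x_i − (cap_i+1)): x_1 ≥ 4 gives C(18,3) = 816; x_2 ≥ 6 gives C(16,3) = 560; x_3 ≥ 8 gives C(14,3) = 364; x_4 ≥ 8 gives C(14,3) = 364. Together 2104.
Add back pairs where two caps are both exceeded: 220 + 120 + 120 + 56 + 56 + 20 = 592.
Subtract triples: 4 + 4 + 0 + 0 = 8.
By inclusion–exclusion the count is 1540 − 2104 + 592 − 8 = 20.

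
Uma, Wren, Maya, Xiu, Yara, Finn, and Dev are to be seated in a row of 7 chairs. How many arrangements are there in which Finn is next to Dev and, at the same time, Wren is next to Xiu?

Treat {Finn,Dev} as one block (2 orders) and {Wren,Xiu} as another (2 orders).
That leaves 5 units to arrange: 2 × 2 × 5! = 4 × 120 = 480.

480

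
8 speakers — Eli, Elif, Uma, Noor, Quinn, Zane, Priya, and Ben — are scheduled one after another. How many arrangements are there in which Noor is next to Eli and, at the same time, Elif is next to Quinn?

Treat {Noor,Eli} as one block (2 orders) and {Elif,Quinn} as another (2 orders).
That leaves 6 units to arrange: 2 × 2 × 6! = 4 × 720 = 2880.

2880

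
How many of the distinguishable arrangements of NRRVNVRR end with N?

With the last slot taken by N, it remains to arrange the other 7 letters (RRVNVRR).
Those 7 letters have R appearing 4 times and V appearing twice, giving (7)!/(4!·2!) = 105.

105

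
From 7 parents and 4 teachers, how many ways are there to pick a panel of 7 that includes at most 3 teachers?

295

Split by how many teachers are chosen (0 through 3).
Sum: C(4,0)·C(7,7) + C(4,1)·C(7,6) + C(4,2)·C(7,5) + C(4,3)·C(7,4) = 1 + 28 + 126 + 140 = 295.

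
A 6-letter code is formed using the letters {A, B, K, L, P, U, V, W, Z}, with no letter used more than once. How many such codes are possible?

60480

This is a permutation of 6 out of 9: P(9,6) = 9!/3!.
That product is 9 × 8 × 7 × 6 × 5 × 4 = 60480.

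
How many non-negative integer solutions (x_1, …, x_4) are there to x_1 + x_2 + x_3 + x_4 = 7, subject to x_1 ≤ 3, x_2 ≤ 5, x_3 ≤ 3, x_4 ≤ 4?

Without the upper bounds there are C(10,3) = 120 ways to split 7 among 4 variables.
Subtract solutions that violate a single cap (substitute x_i' = x_i − (cap_i+1)): x_1 ≥ 4 gives C(6,3) = 20; x_2 ≥ 6 gives C(4,3) = 4; x_3 ≥ 4 gives C(6,3) = 20; x_4 ≥ 5 gives C(5,3) = 10. Together 54.
No two caps can be exceeded simultaneously, so the pair terms are all 0.
By inclusion–exclusion the count is 120 − 54 + 0 = 66.

66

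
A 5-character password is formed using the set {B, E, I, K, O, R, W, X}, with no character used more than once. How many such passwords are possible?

6720

With no repetition, fill the 5 characters in order: 8 choices, then 7, down to 4.
8 × 7 × 6 × 5 × 4 = 6720.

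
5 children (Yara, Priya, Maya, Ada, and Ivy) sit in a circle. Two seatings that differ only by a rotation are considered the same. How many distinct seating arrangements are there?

24

Fix one person's seat to break rotational symmetry; the remaining 4 people can be arranged in (4)! = 24 ways.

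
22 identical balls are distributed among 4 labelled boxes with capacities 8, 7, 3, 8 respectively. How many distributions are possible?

34

By stars and bars, unrestricted non-negative solutions to x_1+…+x_4 = 22 number C(22+3,3) = 2300.
Subtract solutions that violate a single cap (substitute x_i' = x_i − (cap_i+1)): x_1 ≥ 9 gives C(16,3) = 560; x_2 ≥ 8 gives C(17,3) = 680; x_3 ≥ 4 gives C(21,3) = 1330; x_4 ≥ 9 gives C(16,3) = 560. Together 3130.
Add back pairs where two caps are both exceeded: 56 + 220 + 35 + 286 + 56 + 220 = 873.
Subtract triples: 4 + 0 + 1 + 4 = 9.
By inclusion–exclusion the count is 2300 − 3130 + 873 − 9 = 34.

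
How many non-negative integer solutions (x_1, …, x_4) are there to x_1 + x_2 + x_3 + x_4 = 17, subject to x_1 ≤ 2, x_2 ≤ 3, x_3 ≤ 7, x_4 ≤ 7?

10

Ignoring the caps, the number of non-negative solutions to x_1+…+x_4 = 17 is C(20,3) = 1140.
Subtract solutions that violate a single cap (substitute x_i' = x_i − (cap_i+1)): x_1 ≥ 3 gives C(17,3) = 680; x_2 ≥ 4 gives C(16,3) = 560; x_3 ≥ 8 gives C(12,3) = 220; x_4 ≥ 8 gives C(12,3) = 220. Together 1680.
Add back pairs where two caps are both exceeded: 286 + 84 + 84 + 56 + 56 + 4 = 570.
Subtract triples: 10 + 10 + 0 + 0 = 20.
By inclusion–exclusion the count is 1140 − 1680 + 570 − 20 = 10.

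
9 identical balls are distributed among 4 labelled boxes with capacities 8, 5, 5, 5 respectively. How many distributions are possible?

159

Ignoring the caps, the number of non-negative solutions to x_1+…+x_4 = 9 is C(12,3) = 220.
Subtract solutions that violate a single cap (substitute x_i' = x_i − (cap_i+1)): x_1 ≥ 9 gives C(3,3) = 1; x_2 ≥ 6 gives C(6,3) = 20; x_3 ≥ 6 gives C(6,3) = 20; x_4 ≥ 6 gives C(6,3) = 20. Together 61.
No two caps can be exceeded simultaneously, so the pair terms are all 0.
By inclusion–exclusion the count is 220 − 61 + 0 = 159.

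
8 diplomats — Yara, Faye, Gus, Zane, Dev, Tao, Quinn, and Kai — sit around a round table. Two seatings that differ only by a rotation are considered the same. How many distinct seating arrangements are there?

5040

Around a circle, 8 distinct people have 8!/8 = (7)! = 5040 rotationally distinct seatings.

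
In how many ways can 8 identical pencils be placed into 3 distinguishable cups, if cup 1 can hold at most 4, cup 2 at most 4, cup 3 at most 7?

24

Ignoring the caps, the number of non-negative solutions to x_1+…+x_3 = 8 is C(10,2) = 45.
Subtract solutions that violate a single cap (substitute x_i' = x_i − (cap_i+1)): x_1 ≥ 5 gives C(5,2) = 10; x_2 ≥ 5 gives C(5,2) = 10; x_3 ≥ 8 gives C(2,2) = 1. Together 21.
No two caps can be exceeded simultaneously, so the pair terms are all 0.
By inclusion–exclusion the count is 45 − 21 + 0 = 24.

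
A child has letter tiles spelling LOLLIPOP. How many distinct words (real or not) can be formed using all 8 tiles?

1680

The 8 letters of LOLLIPOP have repeats: L appearing 3 times, O appearing twice, and P appearing twice.
The number of distinct arrangements is 8!/(3!·2!·2!) = 40320/24 = 1680.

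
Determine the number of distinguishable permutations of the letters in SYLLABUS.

10080

The 8 letters of SYLLABUS have repeats: L appearing twice and S appearing twice.
Dividing 8! = 40320 by 2!·2! = 4 for the repeated letters gives 10080.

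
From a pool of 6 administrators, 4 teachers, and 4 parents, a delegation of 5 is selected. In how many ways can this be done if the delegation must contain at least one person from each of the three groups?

1448

With no constraint there are C(14,5) = 2002 possible selections.
Selections missing a whole group: no administrators → C(8,5) = 56; no teachers → C(10,5) = 252; no parents → C(10,5) = 252.
Add back selections omitting two groups (i.e. drawn from a single group): C(6,5) + C(4,5) + C(4,5) = 6.
By inclusion–exclusion: 2002 − 560 + 6 = 1448.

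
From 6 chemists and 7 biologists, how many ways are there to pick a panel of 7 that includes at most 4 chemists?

Split by how many chemists are chosen (0 through 4).
Sum: C(6,0)·C(7,7) + C(6,1)·C(7,6) + C(6,2)·C(7,5) + C(6,3)·C(7,4) + C(6,4)·C(7,3) = 1 + 42 + 315 + 700 + 525 = 1583.

1583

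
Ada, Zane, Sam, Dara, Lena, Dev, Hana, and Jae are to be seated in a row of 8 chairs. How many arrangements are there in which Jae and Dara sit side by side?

Place the 6 others and the Jae-Dara pair as 7 objects in a line; the pair has 2 internal arrangements.
So the count is 2·(7)! = 10080.

10080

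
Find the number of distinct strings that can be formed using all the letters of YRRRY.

The 5 letters of YRRRY have repeats: R appearing 3 times and Y appearing twice.
So there are 5! / (3!·2!) = 10 distinguishable arrangements.

10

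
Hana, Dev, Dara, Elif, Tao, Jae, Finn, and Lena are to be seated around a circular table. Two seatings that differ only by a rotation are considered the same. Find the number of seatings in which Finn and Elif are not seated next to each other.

3600

All circular seatings of 8 people number (7)! = 5040.
Those with Finn next to Elif: fuse the pair into one unit and seat 7 units around a circle — 2·(6)! = 1440.
Subtracting, 5040 − 1440 = 3600.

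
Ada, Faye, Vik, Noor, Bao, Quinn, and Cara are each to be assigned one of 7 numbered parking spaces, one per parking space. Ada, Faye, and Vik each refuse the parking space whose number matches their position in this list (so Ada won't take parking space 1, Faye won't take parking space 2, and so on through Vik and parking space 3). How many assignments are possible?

Let Aᵢ (for i ∈ {1, 2, 3}) be the placements that put person i in their forbidden parking space. Any j of these fix j positions, leaving (7−j)! ways to fill the rest, and there are C(3,j) ways to pick which j.
By inclusion–exclusion, the number of valid placements is Σ_{j=0}^{3} (−1)^j C(3,j)·(7−j)!.
Computing: 5040 − 2160 + 360 − 24 = 3216.

3216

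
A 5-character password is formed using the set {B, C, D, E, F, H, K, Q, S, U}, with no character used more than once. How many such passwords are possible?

30240

With no repetition, fill the 5 characters in order: 10 choices, then 9, down to 6.
That product is 10 × 9 × 8 × 7 × 6 = 30240.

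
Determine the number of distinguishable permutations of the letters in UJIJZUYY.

The 8 letters of UJIJZUYY have repeats: J appearing twice, U appearing twice, and Y appearing twice.
The number of distinct arrangements is 8!/(2!·2!·2!) = 40320/8 = 5040.

5040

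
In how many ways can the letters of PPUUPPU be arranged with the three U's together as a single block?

5

Treat the 3 copies of U as a single block. The multiset to arrange is then {UUU, P, P, P, P}, 5 items in all.
That gives (5)!/(4!) = 5 arrangements.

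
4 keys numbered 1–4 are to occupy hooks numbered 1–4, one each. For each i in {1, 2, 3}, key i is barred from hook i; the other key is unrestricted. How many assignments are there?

Let Aᵢ (for i ∈ {1, 2, 3}) be the placements that put key i in its forbidden hook. Any j of these fix j positions, leaving (4−j)! ways to fill the rest, and there are C(3,j) ways to pick which j.
By inclusion–exclusion, the number of valid placements is Σ_{j=0}^{3} (−1)^j C(3,j)·(4−j)!.
Computing: 24 − 18 + 6 − 1 = 11.

11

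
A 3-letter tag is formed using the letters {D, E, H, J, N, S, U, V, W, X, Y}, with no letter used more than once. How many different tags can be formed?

990

This is a permutation of 3 out of 11: P(11,3) = 11!/8!.
11 × 10 × 9 = 990.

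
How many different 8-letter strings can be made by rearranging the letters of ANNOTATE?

5040

The 8 letters of ANNOTATE have repeats: A appearing twice, N appearing twice, and T appearing twice.
Dividing 8! = 40320 by 2!·2!·2! = 8 for the repeated letters gives 5040.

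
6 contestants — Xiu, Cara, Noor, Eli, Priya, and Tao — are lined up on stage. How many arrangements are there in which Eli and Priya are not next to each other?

480

There are 6! = 720 arrangements in all. If Eli and Priya are adjacent, merging them into one block gives 2·(5)! = 240 arrangements.
So 720 − 240 = 480 arrangements keep them apart.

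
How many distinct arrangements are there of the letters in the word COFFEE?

180

Letter multiplicities in COFFEE: C×1, E×2, F×2, O×1.
So there are 6! / (2!·2!) = 180 distinguishable arrangements.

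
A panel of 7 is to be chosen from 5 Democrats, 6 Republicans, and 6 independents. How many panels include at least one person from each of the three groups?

17996

Total 7-person selections from all 17: C(17,7) = 19448.
Selections missing a whole group: no Democrats → C(12,7) = 792; no Republicans → C(11,7) = 330; no independents → C(11,7) = 330.
Add back selections omitting two groups (i.e. drawn from a single group): C(5,7) + C(6,7) + C(6,7) = 0.
By inclusion–exclusion: 19448 − 1452 + 0 = 17996.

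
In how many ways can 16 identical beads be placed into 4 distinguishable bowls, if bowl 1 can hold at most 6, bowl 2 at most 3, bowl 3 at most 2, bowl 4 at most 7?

Without the upper bounds there are C(19,3) = 969 ways to split 16 among 4 bowls.
Subtract solutions that violate a single cap (substitute x_i' = x_i − (cap_i+1)): x_1 ≥ 7 gives C(12,3) = 220; x_2 ≥ 4 gives C(15,3) = 455; x_3 ≥ 3 gives C(16,3) = 560; x_4 ≥ 8 gives C(11,3) = 165. Together 1400.
Add back pairs where two caps are both exceeded: 56 + 84 + 4 + 220 + 35 + 56 = 455.
Subtract triples: 10 + 0 + 0 + 4 = 14.
By inclusion–exclusion the count is 969 − 1400 + 455 − 14 = 10.

10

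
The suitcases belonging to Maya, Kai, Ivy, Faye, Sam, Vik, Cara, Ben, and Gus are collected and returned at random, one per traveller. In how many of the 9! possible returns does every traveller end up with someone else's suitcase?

Count assignments avoiding every fixed point. For any j of the 9 travellers fixed to their own suitcase, the other 9−j can be arranged in (9−j)! ways.
By inclusion–exclusion this is Σ_{j=0}^{9} (−1)^j C(9,j)·(9−j)!.
Computing: 362880 − 362880 + 181440 − 60480 + 15120 − 3024 + 504 − 72 + 9 − 1 = 133496.

133496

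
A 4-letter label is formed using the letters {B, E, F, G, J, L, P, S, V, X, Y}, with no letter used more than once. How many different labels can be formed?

Choose and order 4 of the 11 symbols: the first letter has 11 options, the next 10, then 9, 8.
11 × 10 × 9 × 8 = 7920.

7920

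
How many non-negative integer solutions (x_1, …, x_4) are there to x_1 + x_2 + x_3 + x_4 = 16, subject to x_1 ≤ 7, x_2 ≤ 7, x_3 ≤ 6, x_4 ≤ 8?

309

Without the upper bounds there are C(19,3) = 969 ways to split 16 among 4 variables.
Subtract solutions that violate a single cap (substitute x_i' = x_i − (cap_i+1)): x_1 ≥ 8 gives C(11,3) = 165; x_2 ≥ 8 gives C(11,3) = 165; x_3 ≥ 7 gives C(12,3) = 220; x_4 ≥ 9 gives C(10,3) = 120. Together 670.
Add back pairs where two caps are both exceeded: 1 + 4 + 0 + 4 + 0 + 1 = 10.
By inclusion–exclusion the count is 969 − 670 + 10 = 309.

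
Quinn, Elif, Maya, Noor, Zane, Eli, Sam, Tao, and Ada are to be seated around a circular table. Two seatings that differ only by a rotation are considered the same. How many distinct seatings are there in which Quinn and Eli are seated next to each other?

Treat {Quinn, Eli} as one unit (2 internal orders) and seat the resulting 8 units around the table: (7)! circular arrangements.
So 2 × (7)! = 2 × 5040 = 10080.

10080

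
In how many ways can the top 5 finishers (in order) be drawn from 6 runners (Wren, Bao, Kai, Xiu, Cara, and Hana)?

720

This is an ordered selection of 5 from 6: P(6,5).
That gives 6 × 5 × 4 × 3 × 2 = 720.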